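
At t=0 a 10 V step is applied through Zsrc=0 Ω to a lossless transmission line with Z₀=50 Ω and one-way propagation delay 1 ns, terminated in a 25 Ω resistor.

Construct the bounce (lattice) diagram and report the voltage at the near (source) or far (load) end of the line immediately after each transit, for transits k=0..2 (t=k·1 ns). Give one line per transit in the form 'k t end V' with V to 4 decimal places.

0 0 source 10.0000
1 1 load 6.6667
2 2 source 10.0000

Γ_L=-0.333333, Γ_S=-1.000000; launch V₁=10·50/50=10.000000
k=0 src: V=10.0000
k=1 load: inc=10.000000, refl=10.000000·-0.333333=-3.3333; V=0.000000+10.000000+-3.333333=6.6667
k=2 src: inc=-3.333333, refl=-3.333333·-1.000000=3.3333; V=10.000000+-3.333333+3.333333=10.0000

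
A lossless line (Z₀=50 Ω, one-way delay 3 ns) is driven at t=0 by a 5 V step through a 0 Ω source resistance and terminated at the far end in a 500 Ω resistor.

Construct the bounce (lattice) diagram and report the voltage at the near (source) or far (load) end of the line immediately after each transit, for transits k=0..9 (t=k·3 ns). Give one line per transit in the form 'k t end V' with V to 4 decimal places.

0 0 source 5.0000
1 3 load 9.0909
2 6 source 5.0000
3 9 load 1.6529
4 12 source 5.0000
5 15 load 7.7385
6 18 source 5.0000
7 21 load 2.7594
8 24 source 5.0000
9 27 load 6.8332

Γ_L=0.818182, Γ_S=-1.000000; launch V₁=5·50/50=5.000000
k=0 src: V=5.0000
k=1 load: inc=5.000000, refl=5.000000·0.818182=4.0909; V=0.000000+5.000000+4.090909=9.0909
k=2 src: inc=4.090909, refl=4.090909·-1.000000=-4.0909; V=5.000000+4.090909+-4.090909=5.0000
k=3 load: inc=-4.090909, refl=-4.090909·0.818182=-3.3471; V=9.090909+-4.090909+-3.347107=1.6529
k=4 src: inc=-3.347107, refl=-3.347107·-1.000000=3.3471; V=5.000000+-3.347107+3.347107=5.0000
k=5 load: inc=3.347107, refl=3.347107·0.818182=2.7385; V=1.652893+3.347107+2.738542=7.7385
k=6 src: inc=2.738542, refl=2.738542·-1.000000=-2.7385; V=5.000000+2.738542+-2.738542=5.0000
k=7 load: inc=-2.738542, refl=-2.738542·0.818182=-2.2406; V=7.738542+-2.738542+-2.240626=2.7594
k=8 src: inc=-2.240626, refl=-2.240626·-1.000000=2.2406; V=5.000000+-2.240626+2.240626=5.0000
k=9 load: inc=2.240626, refl=2.240626·0.818182=1.8332; V=2.759374+2.240626+1.833239=6.8332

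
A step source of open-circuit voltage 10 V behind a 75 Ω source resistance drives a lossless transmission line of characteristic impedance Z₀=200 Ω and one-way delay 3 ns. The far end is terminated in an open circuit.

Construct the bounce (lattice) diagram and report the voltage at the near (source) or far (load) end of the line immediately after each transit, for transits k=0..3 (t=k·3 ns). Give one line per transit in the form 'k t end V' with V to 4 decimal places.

0 0 source 7.2727
1 3 load 14.5455
2 6 source 11.2397
3 9 load 7.9339

Γ_L=1.000000, Γ_S=-0.454545; launch V₁=10·200/275=7.272727
k=0 src: V=7.2727
k=1 load: inc=7.272727, refl=7.272727·1.000000=7.2727; V=0.000000+7.272727+7.272727=14.5455
k=2 src: inc=7.272727, refl=7.272727·-0.454545=-3.3058; V=7.272727+7.272727+-3.305785=11.2397
k=3 load: inc=-3.305785, refl=-3.305785·1.000000=-3.3058; V=14.545455+-3.305785+-3.305785=7.9339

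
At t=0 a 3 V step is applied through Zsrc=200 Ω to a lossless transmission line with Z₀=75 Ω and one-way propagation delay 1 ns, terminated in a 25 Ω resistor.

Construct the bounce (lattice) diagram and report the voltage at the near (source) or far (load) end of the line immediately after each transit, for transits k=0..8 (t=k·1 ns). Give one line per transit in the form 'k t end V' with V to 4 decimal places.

Γ_L=-0.500000, Γ_S=0.454545; launch V₁=3·75/275=0.818182
k=0 src: V=0.8182
k=1 load: inc=0.818182, refl=0.818182·-0.500000=-0.4091; V=0.000000+0.818182+-0.409091=0.4091
k=2 src: inc=-0.409091, refl=-0.409091·0.454545=-0.1860; V=0.818182+-0.409091+-0.185950=0.2231
k=3 load: inc=-0.185950, refl=-0.185950·-0.500000=0.0930; V=0.409091+-0.185950+0.092975=0.3161
k=4 src: inc=0.092975, refl=0.092975·0.454545=0.0423; V=0.223140+0.092975+0.042261=0.3584
k=5 load: inc=0.042261, refl=0.042261·-0.500000=-0.0211; V=0.316116+0.042261+-0.021131=0.3372
k=6 src: inc=-0.021131, refl=-0.021131·0.454545=-0.0096; V=0.358377+-0.021131+-0.009605=0.3276
k=7 load: inc=-0.009605, refl=-0.009605·-0.500000=0.0048; V=0.337246+-0.009605+0.004802=0.3324
k=8 src: inc=0.004802, refl=0.004802·0.454545=0.0022; V=0.327642+0.004802+0.002183=0.3346

0 0 source 0.8182
1 1 load 0.4091
2 2 source 0.2231
3 3 load 0.3161
4 4 source 0.3584
5 5 load 0.3372
6 6 source 0.3276
7 7 load 0.3324
8 8 source 0.3346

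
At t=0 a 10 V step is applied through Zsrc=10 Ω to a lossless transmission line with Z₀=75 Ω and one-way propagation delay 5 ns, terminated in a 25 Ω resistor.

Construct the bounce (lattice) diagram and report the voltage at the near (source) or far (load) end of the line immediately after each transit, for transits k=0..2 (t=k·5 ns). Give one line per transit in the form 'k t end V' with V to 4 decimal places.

0 0 source 8.8235
1 5 load 4.4118
2 10 source 7.7855

Γ_L=-0.500000, Γ_S=-0.764706; launch V₁=10·75/85=8.823529
k=0 src: V=8.8235
k=1 load: inc=8.823529, refl=8.823529·-0.500000=-4.4118; V=0.000000+8.823529+-4.411765=4.4118
k=2 src: inc=-4.411765, refl=-4.411765·-0.764706=3.3737; V=8.823529+-4.411765+3.373702=7.7855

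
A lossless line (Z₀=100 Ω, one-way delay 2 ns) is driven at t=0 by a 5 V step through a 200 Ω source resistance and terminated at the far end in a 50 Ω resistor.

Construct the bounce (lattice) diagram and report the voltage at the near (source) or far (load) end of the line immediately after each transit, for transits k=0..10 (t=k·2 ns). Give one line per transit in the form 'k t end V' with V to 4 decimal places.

Γ_L=-0.333333, Γ_S=0.333333; launch V₁=5·100/300=1.666667
k=0 src: V=1.6667
k=1 load: inc=1.666667, refl=1.666667·-0.333333=-0.5556; V=0.000000+1.666667+-0.555556=1.1111
k=2 src: inc=-0.555556, refl=-0.555556·0.333333=-0.1852; V=1.666667+-0.555556+-0.185185=0.9259
k=3 load: inc=-0.185185, refl=-0.185185·-0.333333=0.0617; V=1.111111+-0.185185+0.061728=0.9877
k=4 src: inc=0.061728, refl=0.061728·0.333333=0.0206; V=0.925926+0.061728+0.020576=1.0082
k=5 load: inc=0.020576, refl=0.020576·-0.333333=-0.0069; V=0.987654+0.020576+-0.006859=1.0014
k=6 src: inc=-0.006859, refl=-0.006859·0.333333=-0.0023; V=1.008230+-0.006859+-0.002286=0.9991
k=7 load: inc=-0.002286, refl=-0.002286·-0.333333=0.0008; V=1.001372+-0.002286+0.000762=0.9998
k=8 src: inc=0.000762, refl=0.000762·0.333333=0.0003; V=0.999086+0.000762+0.000254=1.0001
k=9 load: inc=0.000254, refl=0.000254·-0.333333=-0.0001; V=0.999848+0.000254+-0.000085=1.0000
k=10 src: inc=-0.000085, refl=-0.000085·0.333333=-0.0000; V=1.000102+-0.000085+-0.000028=1.0000

0 0 source 1.6667
1 2 load 1.1111
2 4 source 0.9259
3 6 load 0.9877
4 8 source 1.0082
5 10 load 1.0014
6 12 source 0.9991
7 14 load 0.9998
8 16 source 1.0001
9 18 load 1.0000
10 20 source 1.0000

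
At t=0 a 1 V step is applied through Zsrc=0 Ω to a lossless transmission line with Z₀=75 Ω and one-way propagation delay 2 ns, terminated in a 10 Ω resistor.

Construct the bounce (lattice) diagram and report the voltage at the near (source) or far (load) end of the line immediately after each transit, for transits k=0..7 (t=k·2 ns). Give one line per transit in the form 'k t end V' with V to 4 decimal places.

Γ_L=-0.764706, Γ_S=-1.000000; launch V₁=1·75/75=1.000000
k=0 src: V=1.0000
k=1 load: inc=1.000000, refl=1.000000·-0.764706=-0.7647; V=0.000000+1.000000+-0.764706=0.2353
k=2 src: inc=-0.764706, refl=-0.764706·-1.000000=0.7647; V=1.000000+-0.764706+0.764706=1.0000
k=3 load: inc=0.764706, refl=0.764706·-0.764706=-0.5848; V=0.235294+0.764706+-0.584775=0.4152
k=4 src: inc=-0.584775, refl=-0.584775·-1.000000=0.5848; V=1.000000+-0.584775+0.584775=1.0000
k=5 load: inc=0.584775, refl=0.584775·-0.764706=-0.4472; V=0.415225+0.584775+-0.447181=0.5528
k=6 src: inc=-0.447181, refl=-0.447181·-1.000000=0.4472; V=1.000000+-0.447181+0.447181=1.0000
k=7 load: inc=0.447181, refl=0.447181·-0.764706=-0.3420; V=0.552819+0.447181+-0.341962=0.6580

0 0 source 1.0000
1 2 load 0.2353
2 4 source 1.0000
3 6 load 0.4152
4 8 source 1.0000
5 10 load 0.5528
6 12 source 1.0000
7 14 load 0.6580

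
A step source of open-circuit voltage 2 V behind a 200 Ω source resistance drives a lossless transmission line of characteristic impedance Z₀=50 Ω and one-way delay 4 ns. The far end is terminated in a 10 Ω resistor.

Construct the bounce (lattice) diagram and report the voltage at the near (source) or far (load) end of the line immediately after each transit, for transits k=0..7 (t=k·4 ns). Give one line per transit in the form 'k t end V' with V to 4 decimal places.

Γ_L=-0.666667, Γ_S=0.600000; launch V₁=2·50/250=0.400000
k=0 src: V=0.4000
k=1 load: inc=0.400000, refl=0.400000·-0.666667=-0.2667; V=0.000000+0.400000+-0.266667=0.1333
k=2 src: inc=-0.266667, refl=-0.266667·0.600000=-0.1600; V=0.400000+-0.266667+-0.160000=-0.0267
k=3 load: inc=-0.160000, refl=-0.160000·-0.666667=0.1067; V=0.133333+-0.160000+0.106667=0.0800
k=4 src: inc=0.106667, refl=0.106667·0.600000=0.0640; V=-0.026667+0.106667+0.064000=0.1440
k=5 load: inc=0.064000, refl=0.064000·-0.666667=-0.0427; V=0.080000+0.064000+-0.042667=0.1013
k=6 src: inc=-0.042667, refl=-0.042667·0.600000=-0.0256; V=0.144000+-0.042667+-0.025600=0.0757
k=7 load: inc=-0.025600, refl=-0.025600·-0.666667=0.0171; V=0.101333+-0.025600+0.017067=0.0928

0 0 source 0.4000
1 4 load 0.1333
2 8 source -0.0267
3 12 load 0.0800
4 16 source 0.1440
5 20 load 0.1013
6 24 source 0.0757
7 28 load 0.0928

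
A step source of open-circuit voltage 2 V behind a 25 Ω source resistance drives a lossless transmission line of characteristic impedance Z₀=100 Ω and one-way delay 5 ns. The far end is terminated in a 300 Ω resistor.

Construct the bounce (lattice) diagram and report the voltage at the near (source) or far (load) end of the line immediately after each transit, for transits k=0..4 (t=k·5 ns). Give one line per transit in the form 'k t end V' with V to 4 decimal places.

Γ_L=0.500000, Γ_S=-0.600000; launch V₁=2·100/125=1.600000
k=0 src: V=1.6000
k=1 load: inc=1.600000, refl=1.600000·0.500000=0.8000; V=0.000000+1.600000+0.800000=2.4000
k=2 src: inc=0.800000, refl=0.800000·-0.600000=-0.4800; V=1.600000+0.800000+-0.480000=1.9200
k=3 load: inc=-0.480000, refl=-0.480000·0.500000=-0.2400; V=2.400000+-0.480000+-0.240000=1.6800
k=4 src: inc=-0.240000, refl=-0.240000·-0.600000=0.1440; V=1.920000+-0.240000+0.144000=1.8240

0 0 source 1.6000
1 5 load 2.4000
2 10 source 1.9200
3 15 load 1.6800
4 20 source 1.8240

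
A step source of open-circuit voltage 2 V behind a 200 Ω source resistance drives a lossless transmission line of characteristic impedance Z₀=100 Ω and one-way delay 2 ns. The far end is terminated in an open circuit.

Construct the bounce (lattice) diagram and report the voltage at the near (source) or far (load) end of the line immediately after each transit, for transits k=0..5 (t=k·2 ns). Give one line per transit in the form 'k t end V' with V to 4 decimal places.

Γ_L=1.000000, Γ_S=0.333333; launch V₁=2·100/300=0.666667
k=0 src: V=0.6667
k=1 load: inc=0.666667, refl=0.666667·1.000000=0.6667; V=0.000000+0.666667+0.666667=1.3333
k=2 src: inc=0.666667, refl=0.666667·0.333333=0.2222; V=0.666667+0.666667+0.222222=1.5556
k=3 load: inc=0.222222, refl=0.222222·1.000000=0.2222; V=1.333333+0.222222+0.222222=1.7778
k=4 src: inc=0.222222, refl=0.222222·0.333333=0.0741; V=1.555556+0.222222+0.074074=1.8519
k=5 load: inc=0.074074, refl=0.074074·1.000000=0.0741; V=1.777778+0.074074+0.074074=1.9259

0 0 source 0.6667
1 2 load 1.3333
2 4 source 1.5556
3 6 load 1.7778
4 8 source 1.8519
5 10 load 1.9259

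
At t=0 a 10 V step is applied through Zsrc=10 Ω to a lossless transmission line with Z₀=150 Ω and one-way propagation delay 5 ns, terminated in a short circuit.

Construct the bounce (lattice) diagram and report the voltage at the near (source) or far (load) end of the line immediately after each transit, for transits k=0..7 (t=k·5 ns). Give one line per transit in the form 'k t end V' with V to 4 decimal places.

Γ_L=-1.000000, Γ_S=-0.875000; launch V₁=10·150/160=9.375000
k=0 src: V=9.3750
k=1 load: inc=9.375000, refl=9.375000·-1.000000=-9.3750; V=0.000000+9.375000+-9.375000=0.0000
k=2 src: inc=-9.375000, refl=-9.375000·-0.875000=8.2031; V=9.375000+-9.375000+8.203125=8.2031
k=3 load: inc=8.203125, refl=8.203125·-1.000000=-8.2031; V=0.000000+8.203125+-8.203125=0.0000
k=4 src: inc=-8.203125, refl=-8.203125·-0.875000=7.1777; V=8.203125+-8.203125+7.177734=7.1777
k=5 load: inc=7.177734, refl=7.177734·-1.000000=-7.1777; V=0.000000+7.177734+-7.177734=0.0000
k=6 src: inc=-7.177734, refl=-7.177734·-0.875000=6.2805; V=7.177734+-7.177734+6.280518=6.2805
k=7 load: inc=6.280518, refl=6.280518·-1.000000=-6.2805; V=0.000000+6.280518+-6.280518=0.0000

0 0 source 9.3750
1 5 load 0.0000
2 10 source 8.2031
3 15 load 0.0000
4 20 source 7.1777
5 25 load 0.0000
6 30 source 6.2805
7 35 load 0.0000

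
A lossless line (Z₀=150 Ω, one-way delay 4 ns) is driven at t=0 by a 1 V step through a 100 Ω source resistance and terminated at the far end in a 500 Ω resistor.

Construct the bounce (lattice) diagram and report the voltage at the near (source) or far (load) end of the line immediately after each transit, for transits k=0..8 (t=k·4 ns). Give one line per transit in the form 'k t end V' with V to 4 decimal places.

0 0 source 0.6000
1 4 load 0.9231
2 8 source 0.8585
3 12 load 0.8237
4 16 source 0.8306
5 20 load 0.8344
6 24 source 0.8336
7 28 load 0.8332
8 32 source 0.8333

Γ_L=0.538462, Γ_S=-0.200000; launch V₁=1·150/250=0.600000
k=0 src: V=0.6000
k=1 load: inc=0.600000, refl=0.600000·0.538462=0.3231; V=0.000000+0.600000+0.323077=0.9231
k=2 src: inc=0.323077, refl=0.323077·-0.200000=-0.0646; V=0.600000+0.323077+-0.064615=0.8585
k=3 load: inc=-0.064615, refl=-0.064615·0.538462=-0.0348; V=0.923077+-0.064615+-0.034793=0.8237
k=4 src: inc=-0.034793, refl=-0.034793·-0.200000=0.0070; V=0.858462+-0.034793+0.006959=0.8306
k=5 load: inc=0.006959, refl=0.006959·0.538462=0.0037; V=0.823669+0.006959+0.003747=0.8344
k=6 src: inc=0.003747, refl=0.003747·-0.200000=-0.0007; V=0.830627+0.003747+-0.000749=0.8336
k=7 load: inc=-0.000749, refl=-0.000749·0.538462=-0.0004; V=0.834374+-0.000749+-0.000404=0.8332
k=8 src: inc=-0.000404, refl=-0.000404·-0.200000=0.0001; V=0.833625+-0.000404+0.000081=0.8333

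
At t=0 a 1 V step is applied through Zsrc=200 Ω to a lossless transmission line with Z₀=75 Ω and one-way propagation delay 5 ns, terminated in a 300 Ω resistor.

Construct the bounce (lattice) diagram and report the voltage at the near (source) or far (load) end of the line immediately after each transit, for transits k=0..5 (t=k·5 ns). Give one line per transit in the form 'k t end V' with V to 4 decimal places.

Γ_L=0.600000, Γ_S=0.454545; launch V₁=1·75/275=0.272727
k=0 src: V=0.2727
k=1 load: inc=0.272727, refl=0.272727·0.600000=0.1636; V=0.000000+0.272727+0.163636=0.4364
k=2 src: inc=0.163636, refl=0.163636·0.454545=0.0744; V=0.272727+0.163636+0.074380=0.5107
k=3 load: inc=0.074380, refl=0.074380·0.600000=0.0446; V=0.436364+0.074380+0.044628=0.5554
k=4 src: inc=0.044628, refl=0.044628·0.454545=0.0203; V=0.510744+0.044628+0.020285=0.5757
k=5 load: inc=0.020285, refl=0.020285·0.600000=0.0122; V=0.555372+0.020285+0.012171=0.5878

0 0 source 0.2727
1 5 load 0.4364
2 10 source 0.5107
3 15 load 0.5554
4 20 source 0.5757
5 25 load 0.5878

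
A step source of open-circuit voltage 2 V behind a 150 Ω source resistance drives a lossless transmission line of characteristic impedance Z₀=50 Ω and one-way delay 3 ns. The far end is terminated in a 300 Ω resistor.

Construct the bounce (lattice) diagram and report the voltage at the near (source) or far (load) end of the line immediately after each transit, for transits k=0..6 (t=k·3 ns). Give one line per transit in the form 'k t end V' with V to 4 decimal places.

0 0 source 0.5000
1 3 load 0.8571
2 6 source 1.0357
3 9 load 1.1633
4 12 source 1.2270
5 15 load 1.2726
6 18 source 1.2954

Γ_L=0.714286, Γ_S=0.500000; launch V₁=2·50/200=0.500000
k=0 src: V=0.5000
k=1 load: inc=0.500000, refl=0.500000·0.714286=0.3571; V=0.000000+0.500000+0.357143=0.8571
k=2 src: inc=0.357143, refl=0.357143·0.500000=0.1786; V=0.500000+0.357143+0.178571=1.0357
k=3 load: inc=0.178571, refl=0.178571·0.714286=0.1276; V=0.857143+0.178571+0.127551=1.1633
k=4 src: inc=0.127551, refl=0.127551·0.500000=0.0638; V=1.035714+0.127551+0.063776=1.2270
k=5 load: inc=0.063776, refl=0.063776·0.714286=0.0456; V=1.163265+0.063776+0.045554=1.2726
k=6 src: inc=0.045554, refl=0.045554·0.500000=0.0228; V=1.227041+0.045554+0.022777=1.2954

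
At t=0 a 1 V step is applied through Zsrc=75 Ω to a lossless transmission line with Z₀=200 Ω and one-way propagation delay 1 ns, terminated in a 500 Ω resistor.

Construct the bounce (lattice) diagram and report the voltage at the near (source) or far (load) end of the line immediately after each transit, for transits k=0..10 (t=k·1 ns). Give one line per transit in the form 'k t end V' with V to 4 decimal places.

Γ_L=0.428571, Γ_S=-0.454545; launch V₁=1·200/275=0.727273
k=0 src: V=0.7273
k=1 load: inc=0.727273, refl=0.727273·0.428571=0.3117; V=0.000000+0.727273+0.311688=1.0390
k=2 src: inc=0.311688, refl=0.311688·-0.454545=-0.1417; V=0.727273+0.311688+-0.141677=0.8973
k=3 load: inc=-0.141677, refl=-0.141677·0.428571=-0.0607; V=1.038961+-0.141677+-0.060719=0.8366
k=4 src: inc=-0.060719, refl=-0.060719·-0.454545=0.0276; V=0.897285+-0.060719+0.027599=0.8642
k=5 load: inc=0.027599, refl=0.027599·0.428571=0.0118; V=0.836566+0.027599+0.011828=0.8760
k=6 src: inc=0.011828, refl=0.011828·-0.454545=-0.0054; V=0.864165+0.011828+-0.005376=0.8706
k=7 load: inc=-0.005376, refl=-0.005376·0.428571=-0.0023; V=0.875994+-0.005376+-0.002304=0.8683
k=8 src: inc=-0.002304, refl=-0.002304·-0.454545=0.0010; V=0.870617+-0.002304+0.001047=0.8694
k=9 load: inc=0.001047, refl=0.001047·0.428571=0.0004; V=0.868313+0.001047+0.000449=0.8698
k=10 src: inc=0.000449, refl=0.000449·-0.454545=-0.0002; V=0.869360+0.000449+-0.000204=0.8696

0 0 source 0.7273
1 1 load 1.0390
2 2 source 0.8973
3 3 load 0.8366
4 4 source 0.8642
5 5 load 0.8760
6 6 source 0.8706
7 7 load 0.8683
8 8 source 0.8694
9 9 load 0.8698
10 10 source 0.8696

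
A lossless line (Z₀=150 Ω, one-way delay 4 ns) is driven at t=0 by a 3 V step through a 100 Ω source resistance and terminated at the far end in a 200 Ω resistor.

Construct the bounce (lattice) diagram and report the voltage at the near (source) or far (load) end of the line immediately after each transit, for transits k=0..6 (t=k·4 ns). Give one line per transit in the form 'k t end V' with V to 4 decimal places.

0 0 source 1.8000
1 4 load 2.0571
2 8 source 2.0057
3 12 load 1.9984
4 16 source 1.9998
5 20 load 2.0000
6 24 source 2.0000

Γ_L=0.142857, Γ_S=-0.200000; launch V₁=3·150/250=1.800000
k=0 src: V=1.8000
k=1 load: inc=1.800000, refl=1.800000·0.142857=0.2571; V=0.000000+1.800000+0.257143=2.0571
k=2 src: inc=0.257143, refl=0.257143·-0.200000=-0.0514; V=1.800000+0.257143+-0.051429=2.0057
k=3 load: inc=-0.051429, refl=-0.051429·0.142857=-0.0073; V=2.057143+-0.051429+-0.007347=1.9984
k=4 src: inc=-0.007347, refl=-0.007347·-0.200000=0.0015; V=2.005714+-0.007347+0.001469=1.9998
k=5 load: inc=0.001469, refl=0.001469·0.142857=0.0002; V=1.998367+0.001469+0.000210=2.0000
k=6 src: inc=0.000210, refl=0.000210·-0.200000=-0.0000; V=1.999837+0.000210+-0.000042=2.0000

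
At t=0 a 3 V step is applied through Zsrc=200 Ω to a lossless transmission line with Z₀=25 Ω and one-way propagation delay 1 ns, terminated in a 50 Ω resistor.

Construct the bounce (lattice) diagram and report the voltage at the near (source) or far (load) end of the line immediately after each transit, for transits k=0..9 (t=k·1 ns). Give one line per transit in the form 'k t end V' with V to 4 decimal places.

0 0 source 0.3333
1 1 load 0.4444
2 2 source 0.5309
3 3 load 0.5597
4 4 source 0.5821
5 5 load 0.5895
6 6 source 0.5954
7 7 load 0.5973
8 8 source 0.5988
9 9 load 0.5993

Γ_L=0.333333, Γ_S=0.777778; launch V₁=3·25/225=0.333333
k=0 src: V=0.3333
k=1 load: inc=0.333333, refl=0.333333·0.333333=0.1111; V=0.000000+0.333333+0.111111=0.4444
k=2 src: inc=0.111111, refl=0.111111·0.777778=0.0864; V=0.333333+0.111111+0.086420=0.5309
k=3 load: inc=0.086420, refl=0.086420·0.333333=0.0288; V=0.444444+0.086420+0.028807=0.5597
k=4 src: inc=0.028807, refl=0.028807·0.777778=0.0224; V=0.530864+0.028807+0.022405=0.5821
k=5 load: inc=0.022405, refl=0.022405·0.333333=0.0075; V=0.559671+0.022405+0.007468=0.5895
k=6 src: inc=0.007468, refl=0.007468·0.777778=0.0058; V=0.582076+0.007468+0.005809=0.5954
k=7 load: inc=0.005809, refl=0.005809·0.333333=0.0019; V=0.589544+0.005809+0.001936=0.5973
k=8 src: inc=0.001936, refl=0.001936·0.777778=0.0015; V=0.595353+0.001936+0.001506=0.5988
k=9 load: inc=0.001506, refl=0.001506·0.333333=0.0005; V=0.597289+0.001506+0.000502=0.5993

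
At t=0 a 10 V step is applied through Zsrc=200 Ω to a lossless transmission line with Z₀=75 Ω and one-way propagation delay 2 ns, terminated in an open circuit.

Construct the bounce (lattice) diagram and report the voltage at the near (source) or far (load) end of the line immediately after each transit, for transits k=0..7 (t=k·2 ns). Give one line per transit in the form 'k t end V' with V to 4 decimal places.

0 0 source 2.7273
1 2 load 5.4545
2 4 source 6.6942
3 6 load 7.9339
4 8 source 8.4974
5 10 load 9.0609
6 12 source 9.3170
7 14 load 9.5731

Γ_L=1.000000, Γ_S=0.454545; launch V₁=10·75/275=2.727273
k=0 src: V=2.7273
k=1 load: inc=2.727273, refl=2.727273·1.000000=2.7273; V=0.000000+2.727273+2.727273=5.4545
k=2 src: inc=2.727273, refl=2.727273·0.454545=1.2397; V=2.727273+2.727273+1.239669=6.6942
k=3 load: inc=1.239669, refl=1.239669·1.000000=1.2397; V=5.454545+1.239669+1.239669=7.9339
k=4 src: inc=1.239669, refl=1.239669·0.454545=0.5635; V=6.694215+1.239669+0.563486=8.4974
k=5 load: inc=0.563486, refl=0.563486·1.000000=0.5635; V=7.933884+0.563486+0.563486=9.0609
k=6 src: inc=0.563486, refl=0.563486·0.454545=0.2561; V=8.497370+0.563486+0.256130=9.3170
k=7 load: inc=0.256130, refl=0.256130·1.000000=0.2561; V=9.060856+0.256130+0.256130=9.5731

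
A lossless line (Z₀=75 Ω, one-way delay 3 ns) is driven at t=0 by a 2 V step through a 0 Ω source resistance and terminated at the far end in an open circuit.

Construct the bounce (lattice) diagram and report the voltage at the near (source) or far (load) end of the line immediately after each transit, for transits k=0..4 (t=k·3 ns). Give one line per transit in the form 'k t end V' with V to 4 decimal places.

Γ_L=1.000000, Γ_S=-1.000000; launch V₁=2·75/75=2.000000
k=0 src: V=2.0000
k=1 load: inc=2.000000, refl=2.000000·1.000000=2.0000; V=0.000000+2.000000+2.000000=4.0000
k=2 src: inc=2.000000, refl=2.000000·-1.000000=-2.0000; V=2.000000+2.000000+-2.000000=2.0000
k=3 load: inc=-2.000000, refl=-2.000000·1.000000=-2.0000; V=4.000000+-2.000000+-2.000000=0.0000
k=4 src: inc=-2.000000, refl=-2.000000·-1.000000=2.0000; V=2.000000+-2.000000+2.000000=2.0000

0 0 source 2.0000
1 3 load 4.0000
2 6 source 2.0000
3 9 load 0.0000
4 12 source 2.0000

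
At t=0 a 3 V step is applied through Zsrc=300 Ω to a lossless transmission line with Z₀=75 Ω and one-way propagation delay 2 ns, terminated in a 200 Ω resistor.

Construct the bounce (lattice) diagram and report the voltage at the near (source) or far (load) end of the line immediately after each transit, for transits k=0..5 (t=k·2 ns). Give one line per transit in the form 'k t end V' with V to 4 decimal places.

0 0 source 0.6000
1 2 load 0.8727
2 4 source 1.0364
3 6 load 1.1107
4 8 source 1.1554
5 10 load 1.1757

Γ_L=0.454545, Γ_S=0.600000; launch V₁=3·75/375=0.600000
k=0 src: V=0.6000
k=1 load: inc=0.600000, refl=0.600000·0.454545=0.2727; V=0.000000+0.600000+0.272727=0.8727
k=2 src: inc=0.272727, refl=0.272727·0.600000=0.1636; V=0.600000+0.272727+0.163636=1.0364
k=3 load: inc=0.163636, refl=0.163636·0.454545=0.0744; V=0.872727+0.163636+0.074380=1.1107
k=4 src: inc=0.074380, refl=0.074380·0.600000=0.0446; V=1.036364+0.074380+0.044628=1.1554
k=5 load: inc=0.044628, refl=0.044628·0.454545=0.0203; V=1.110744+0.044628+0.020285=1.1757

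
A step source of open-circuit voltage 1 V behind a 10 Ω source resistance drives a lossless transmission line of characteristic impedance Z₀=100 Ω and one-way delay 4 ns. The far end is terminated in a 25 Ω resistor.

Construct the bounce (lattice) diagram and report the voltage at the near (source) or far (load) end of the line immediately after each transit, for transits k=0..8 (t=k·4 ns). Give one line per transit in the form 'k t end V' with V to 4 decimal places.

0 0 source 0.9091
1 4 load 0.3636
2 8 source 0.8099
3 12 load 0.5421
4 16 source 0.7612
5 20 load 0.6298
6 24 source 0.7373
7 28 load 0.6728
8 32 source 0.7256

Γ_L=-0.600000, Γ_S=-0.818182; launch V₁=1·100/110=0.909091
k=0 src: V=0.9091
k=1 load: inc=0.909091, refl=0.909091·-0.600000=-0.5455; V=0.000000+0.909091+-0.545455=0.3636
k=2 src: inc=-0.545455, refl=-0.545455·-0.818182=0.4463; V=0.909091+-0.545455+0.446281=0.8099
k=3 load: inc=0.446281, refl=0.446281·-0.600000=-0.2678; V=0.363636+0.446281+-0.267769=0.5421
k=4 src: inc=-0.267769, refl=-0.267769·-0.818182=0.2191; V=0.809917+-0.267769+0.219083=0.7612
k=5 load: inc=0.219083, refl=0.219083·-0.600000=-0.1315; V=0.542149+0.219083+-0.131450=0.6298
k=6 src: inc=-0.131450, refl=-0.131450·-0.818182=0.1076; V=0.761232+-0.131450+0.107550=0.7373
k=7 load: inc=0.107550, refl=0.107550·-0.600000=-0.0645; V=0.629782+0.107550+-0.064530=0.6728
k=8 src: inc=-0.064530, refl=-0.064530·-0.818182=0.0528; V=0.737332+-0.064530+0.052797=0.7256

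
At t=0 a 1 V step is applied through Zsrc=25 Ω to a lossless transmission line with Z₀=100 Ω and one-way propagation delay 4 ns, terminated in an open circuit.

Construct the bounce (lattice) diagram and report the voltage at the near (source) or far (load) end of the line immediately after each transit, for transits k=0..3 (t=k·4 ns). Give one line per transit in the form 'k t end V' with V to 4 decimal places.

Γ_L=1.000000, Γ_S=-0.600000; launch V₁=1·100/125=0.800000
k=0 src: V=0.8000
k=1 load: inc=0.800000, refl=0.800000·1.000000=0.8000; V=0.000000+0.800000+0.800000=1.6000
k=2 src: inc=0.800000, refl=0.800000·-0.600000=-0.4800; V=0.800000+0.800000+-0.480000=1.1200
k=3 load: inc=-0.480000, refl=-0.480000·1.000000=-0.4800; V=1.600000+-0.480000+-0.480000=0.6400

0 0 source 0.8000
1 4 load 1.6000
2 8 source 1.1200
3 12 load 0.6400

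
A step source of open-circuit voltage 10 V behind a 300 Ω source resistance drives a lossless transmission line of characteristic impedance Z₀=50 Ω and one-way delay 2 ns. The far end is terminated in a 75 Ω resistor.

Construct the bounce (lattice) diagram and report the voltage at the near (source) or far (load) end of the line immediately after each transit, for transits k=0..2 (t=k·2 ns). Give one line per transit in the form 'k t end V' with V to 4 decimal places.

Γ_L=0.200000, Γ_S=0.714286; launch V₁=10·50/350=1.428571
k=0 src: V=1.4286
k=1 load: inc=1.428571, refl=1.428571·0.200000=0.2857; V=0.000000+1.428571+0.285714=1.7143
k=2 src: inc=0.285714, refl=0.285714·0.714286=0.2041; V=1.428571+0.285714+0.204082=1.9184

0 0 source 1.4286
1 2 load 1.7143
2 4 source 1.9184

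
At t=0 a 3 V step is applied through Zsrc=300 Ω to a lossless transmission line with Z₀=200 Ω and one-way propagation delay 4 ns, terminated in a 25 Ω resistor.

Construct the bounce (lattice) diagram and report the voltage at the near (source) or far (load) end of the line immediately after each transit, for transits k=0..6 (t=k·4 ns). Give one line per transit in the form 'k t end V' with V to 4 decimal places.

0 0 source 1.2000
1 4 load 0.2667
2 8 source 0.0800
3 12 load 0.2252
4 16 source 0.2542
5 20 load 0.2316
6 24 source 0.2271

Γ_L=-0.777778, Γ_S=0.200000; launch V₁=3·200/500=1.200000
k=0 src: V=1.2000
k=1 load: inc=1.200000, refl=1.200000·-0.777778=-0.9333; V=0.000000+1.200000+-0.933333=0.2667
k=2 src: inc=-0.933333, refl=-0.933333·0.200000=-0.1867; V=1.200000+-0.933333+-0.186667=0.0800
k=3 load: inc=-0.186667, refl=-0.186667·-0.777778=0.1452; V=0.266667+-0.186667+0.145185=0.2252
k=4 src: inc=0.145185, refl=0.145185·0.200000=0.0290; V=0.080000+0.145185+0.029037=0.2542
k=5 load: inc=0.029037, refl=0.029037·-0.777778=-0.0226; V=0.225185+0.029037+-0.022584=0.2316
k=6 src: inc=-0.022584, refl=-0.022584·0.200000=-0.0045; V=0.254222+-0.022584+-0.004517=0.2271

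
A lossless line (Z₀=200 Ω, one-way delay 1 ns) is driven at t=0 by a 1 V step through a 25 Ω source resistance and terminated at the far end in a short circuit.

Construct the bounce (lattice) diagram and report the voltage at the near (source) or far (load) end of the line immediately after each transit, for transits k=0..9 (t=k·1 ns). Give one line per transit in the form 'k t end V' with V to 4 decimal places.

Γ_L=-1.000000, Γ_S=-0.777778; launch V₁=1·200/225=0.888889
k=0 src: V=0.8889
k=1 load: inc=0.888889, refl=0.888889·-1.000000=-0.8889; V=0.000000+0.888889+-0.888889=0.0000
k=2 src: inc=-0.888889, refl=-0.888889·-0.777778=0.6914; V=0.888889+-0.888889+0.691358=0.6914
k=3 load: inc=0.691358, refl=0.691358·-1.000000=-0.6914; V=0.000000+0.691358+-0.691358=0.0000
k=4 src: inc=-0.691358, refl=-0.691358·-0.777778=0.5377; V=0.691358+-0.691358+0.537723=0.5377
k=5 load: inc=0.537723, refl=0.537723·-1.000000=-0.5377; V=0.000000+0.537723+-0.537723=0.0000
k=6 src: inc=-0.537723, refl=-0.537723·-0.777778=0.4182; V=0.537723+-0.537723+0.418229=0.4182
k=7 load: inc=0.418229, refl=0.418229·-1.000000=-0.4182; V=0.000000+0.418229+-0.418229=0.0000
k=8 src: inc=-0.418229, refl=-0.418229·-0.777778=0.3253; V=0.418229+-0.418229+0.325289=0.3253
k=9 load: inc=0.325289, refl=0.325289·-1.000000=-0.3253; V=0.000000+0.325289+-0.325289=0.0000

0 0 source 0.8889
1 1 load 0.0000
2 2 source 0.6914
3 3 load 0.0000
4 4 source 0.5377
5 5 load 0.0000
6 6 source 0.4182
7 7 load 0.0000
8 8 source 0.3253
9 9 load 0.0000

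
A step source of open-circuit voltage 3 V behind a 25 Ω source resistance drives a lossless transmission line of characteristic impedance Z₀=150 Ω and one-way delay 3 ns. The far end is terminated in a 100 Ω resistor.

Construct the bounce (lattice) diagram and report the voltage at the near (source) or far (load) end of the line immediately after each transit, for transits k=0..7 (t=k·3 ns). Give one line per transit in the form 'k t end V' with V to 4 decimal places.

0 0 source 2.5714
1 3 load 2.0571
2 6 source 2.4245
3 9 load 2.3510
4 12 source 2.4035
5 15 load 2.3930
6 18 source 2.4005
7 21 load 2.3990

Γ_L=-0.200000, Γ_S=-0.714286; launch V₁=3·150/175=2.571429
k=0 src: V=2.5714
k=1 load: inc=2.571429, refl=2.571429·-0.200000=-0.5143; V=0.000000+2.571429+-0.514286=2.0571
k=2 src: inc=-0.514286, refl=-0.514286·-0.714286=0.3673; V=2.571429+-0.514286+0.367347=2.4245
k=3 load: inc=0.367347, refl=0.367347·-0.200000=-0.0735; V=2.057143+0.367347+-0.073469=2.3510
k=4 src: inc=-0.073469, refl=-0.073469·-0.714286=0.0525; V=2.424490+-0.073469+0.052478=2.4035
k=5 load: inc=0.052478, refl=0.052478·-0.200000=-0.0105; V=2.351020+0.052478+-0.010496=2.3930
k=6 src: inc=-0.010496, refl=-0.010496·-0.714286=0.0075; V=2.403499+-0.010496+0.007497=2.4005
k=7 load: inc=0.007497, refl=0.007497·-0.200000=-0.0015; V=2.393003+0.007497+-0.001499=2.3990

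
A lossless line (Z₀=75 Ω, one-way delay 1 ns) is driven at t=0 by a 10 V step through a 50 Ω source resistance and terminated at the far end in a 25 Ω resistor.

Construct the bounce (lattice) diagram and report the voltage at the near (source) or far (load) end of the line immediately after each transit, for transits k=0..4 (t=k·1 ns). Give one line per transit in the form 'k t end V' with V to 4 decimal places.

0 0 source 6.0000
1 1 load 3.0000
2 2 source 3.6000
3 3 load 3.3000
4 4 source 3.3600

Γ_L=-0.500000, Γ_S=-0.200000; launch V₁=10·75/125=6.000000
k=0 src: V=6.0000
k=1 load: inc=6.000000, refl=6.000000·-0.500000=-3.0000; V=0.000000+6.000000+-3.000000=3.0000
k=2 src: inc=-3.000000, refl=-3.000000·-0.200000=0.6000; V=6.000000+-3.000000+0.600000=3.6000
k=3 load: inc=0.600000, refl=0.600000·-0.500000=-0.3000; V=3.000000+0.600000+-0.300000=3.3000
k=4 src: inc=-0.300000, refl=-0.300000·-0.200000=0.0600; V=3.600000+-0.300000+0.060000=3.3600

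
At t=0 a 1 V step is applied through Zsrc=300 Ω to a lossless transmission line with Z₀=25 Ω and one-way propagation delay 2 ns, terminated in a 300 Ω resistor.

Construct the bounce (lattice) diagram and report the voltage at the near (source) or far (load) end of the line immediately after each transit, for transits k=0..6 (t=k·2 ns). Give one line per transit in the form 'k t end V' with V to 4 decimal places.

Γ_L=0.846154, Γ_S=0.846154; launch V₁=1·25/325=0.076923
k=0 src: V=0.0769
k=1 load: inc=0.076923, refl=0.076923·0.846154=0.0651; V=0.000000+0.076923+0.065089=0.1420
k=2 src: inc=0.065089, refl=0.065089·0.846154=0.0551; V=0.076923+0.065089+0.055075=0.1971
k=3 load: inc=0.055075, refl=0.055075·0.846154=0.0466; V=0.142012+0.055075+0.046602=0.2437
k=4 src: inc=0.046602, refl=0.046602·0.846154=0.0394; V=0.197087+0.046602+0.039432=0.2831
k=5 load: inc=0.039432, refl=0.039432·0.846154=0.0334; V=0.243689+0.039432+0.033366=0.3165
k=6 src: inc=0.033366, refl=0.033366·0.846154=0.0282; V=0.283121+0.033366+0.028233=0.3447

0 0 source 0.0769
1 2 load 0.1420
2 4 source 0.1971
3 6 load 0.2437
4 8 source 0.2831
5 10 load 0.3165
6 12 source 0.3447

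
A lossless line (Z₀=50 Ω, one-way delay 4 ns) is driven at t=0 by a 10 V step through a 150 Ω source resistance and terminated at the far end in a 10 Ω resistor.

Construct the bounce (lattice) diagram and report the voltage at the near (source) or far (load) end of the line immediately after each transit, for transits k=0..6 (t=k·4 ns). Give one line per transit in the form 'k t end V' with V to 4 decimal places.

0 0 source 2.5000
1 4 load 0.8333
2 8 source 0.0000
3 12 load 0.5556
4 16 source 0.8333
5 20 load 0.6481
6 24 source 0.5556

Γ_L=-0.666667, Γ_S=0.500000; launch V₁=10·50/200=2.500000
k=0 src: V=2.5000
k=1 load: inc=2.500000, refl=2.500000·-0.666667=-1.6667; V=0.000000+2.500000+-1.666667=0.8333
k=2 src: inc=-1.666667, refl=-1.666667·0.500000=-0.8333; V=2.500000+-1.666667+-0.833333=0.0000
k=3 load: inc=-0.833333, refl=-0.833333·-0.666667=0.5556; V=0.833333+-0.833333+0.555556=0.5556
k=4 src: inc=0.555556, refl=0.555556·0.500000=0.2778; V=0.000000+0.555556+0.277778=0.8333
k=5 load: inc=0.277778, refl=0.277778·-0.666667=-0.1852; V=0.555556+0.277778+-0.185185=0.6481
k=6 src: inc=-0.185185, refl=-0.185185·0.500000=-0.0926; V=0.833333+-0.185185+-0.092593=0.5556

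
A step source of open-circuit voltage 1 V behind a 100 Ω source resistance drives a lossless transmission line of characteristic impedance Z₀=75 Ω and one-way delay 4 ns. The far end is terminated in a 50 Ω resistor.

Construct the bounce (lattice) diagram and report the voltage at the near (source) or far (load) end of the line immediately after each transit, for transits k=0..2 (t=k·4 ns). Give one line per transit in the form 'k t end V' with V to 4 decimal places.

Γ_L=-0.200000, Γ_S=0.142857; launch V₁=1·75/175=0.428571
k=0 src: V=0.4286
k=1 load: inc=0.428571, refl=0.428571·-0.200000=-0.0857; V=0.000000+0.428571+-0.085714=0.3429
k=2 src: inc=-0.085714, refl=-0.085714·0.142857=-0.0122; V=0.428571+-0.085714+-0.012245=0.3306

0 0 source 0.4286
1 4 load 0.3429
2 8 source 0.3306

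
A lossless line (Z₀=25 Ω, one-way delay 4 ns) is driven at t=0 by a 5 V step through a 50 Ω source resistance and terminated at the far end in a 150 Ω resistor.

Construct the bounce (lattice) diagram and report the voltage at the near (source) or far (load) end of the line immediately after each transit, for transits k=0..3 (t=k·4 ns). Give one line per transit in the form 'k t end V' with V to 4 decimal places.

Γ_L=0.714286, Γ_S=0.333333; launch V₁=5·25/75=1.666667
k=0 src: V=1.6667
k=1 load: inc=1.666667, refl=1.666667·0.714286=1.1905; V=0.000000+1.666667+1.190476=2.8571
k=2 src: inc=1.190476, refl=1.190476·0.333333=0.3968; V=1.666667+1.190476+0.396825=3.2540
k=3 load: inc=0.396825, refl=0.396825·0.714286=0.2834; V=2.857143+0.396825+0.283447=3.5374

0 0 source 1.6667
1 4 load 2.8571
2 8 source 3.2540
3 12 load 3.5374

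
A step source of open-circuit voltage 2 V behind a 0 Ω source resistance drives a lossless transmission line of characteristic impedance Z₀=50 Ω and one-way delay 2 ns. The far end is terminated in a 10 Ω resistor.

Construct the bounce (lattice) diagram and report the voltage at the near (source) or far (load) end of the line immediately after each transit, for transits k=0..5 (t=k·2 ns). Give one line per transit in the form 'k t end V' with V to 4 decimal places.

Γ_L=-0.666667, Γ_S=-1.000000; launch V₁=2·50/50=2.000000
k=0 src: V=2.0000
k=1 load: inc=2.000000, refl=2.000000·-0.666667=-1.3333; V=0.000000+2.000000+-1.333333=0.6667
k=2 src: inc=-1.333333, refl=-1.333333·-1.000000=1.3333; V=2.000000+-1.333333+1.333333=2.0000
k=3 load: inc=1.333333, refl=1.333333·-0.666667=-0.8889; V=0.666667+1.333333+-0.888889=1.1111
k=4 src: inc=-0.888889, refl=-0.888889·-1.000000=0.8889; V=2.000000+-0.888889+0.888889=2.0000
k=5 load: inc=0.888889, refl=0.888889·-0.666667=-0.5926; V=1.111111+0.888889+-0.592593=1.4074

0 0 source 2.0000
1 2 load 0.6667
2 4 source 2.0000
3 6 load 1.1111
4 8 source 2.0000
5 10 load 1.4074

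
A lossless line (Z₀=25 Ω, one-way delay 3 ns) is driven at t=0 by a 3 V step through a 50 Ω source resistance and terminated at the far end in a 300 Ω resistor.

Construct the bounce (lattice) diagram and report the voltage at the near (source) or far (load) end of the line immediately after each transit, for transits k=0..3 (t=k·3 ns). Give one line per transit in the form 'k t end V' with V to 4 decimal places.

Γ_L=0.846154, Γ_S=0.333333; launch V₁=3·25/75=1.000000
k=0 src: V=1.0000
k=1 load: inc=1.000000, refl=1.000000·0.846154=0.8462; V=0.000000+1.000000+0.846154=1.8462
k=2 src: inc=0.846154, refl=0.846154·0.333333=0.2821; V=1.000000+0.846154+0.282051=2.1282
k=3 load: inc=0.282051, refl=0.282051·0.846154=0.2387; V=1.846154+0.282051+0.238659=2.3669

0 0 source 1.0000
1 3 load 1.8462
2 6 source 2.1282
3 9 load 2.3669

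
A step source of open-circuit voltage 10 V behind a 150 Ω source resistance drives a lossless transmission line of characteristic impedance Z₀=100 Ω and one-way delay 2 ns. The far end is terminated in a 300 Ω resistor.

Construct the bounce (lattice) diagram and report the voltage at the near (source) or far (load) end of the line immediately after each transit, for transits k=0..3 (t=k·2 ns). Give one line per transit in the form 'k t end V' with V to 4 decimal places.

Γ_L=0.500000, Γ_S=0.200000; launch V₁=10·100/250=4.000000
k=0 src: V=4.0000
k=1 load: inc=4.000000, refl=4.000000·0.500000=2.0000; V=0.000000+4.000000+2.000000=6.0000
k=2 src: inc=2.000000, refl=2.000000·0.200000=0.4000; V=4.000000+2.000000+0.400000=6.4000
k=3 load: inc=0.400000, refl=0.400000·0.500000=0.2000; V=6.000000+0.400000+0.200000=6.6000

0 0 source 4.0000
1 2 load 6.0000
2 4 source 6.4000
3 6 load 6.6000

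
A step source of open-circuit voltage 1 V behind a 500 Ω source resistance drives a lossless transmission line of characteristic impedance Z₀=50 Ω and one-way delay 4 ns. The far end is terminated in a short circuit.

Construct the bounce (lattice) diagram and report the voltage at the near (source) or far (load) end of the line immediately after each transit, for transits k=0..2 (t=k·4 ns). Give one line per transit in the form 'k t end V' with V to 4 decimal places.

Γ_L=-1.000000, Γ_S=0.818182; launch V₁=1·50/550=0.090909
k=0 src: V=0.0909
k=1 load: inc=0.090909, refl=0.090909·-1.000000=-0.0909; V=0.000000+0.090909+-0.090909=0.0000
k=2 src: inc=-0.090909, refl=-0.090909·0.818182=-0.0744; V=0.090909+-0.090909+-0.074380=-0.0744

0 0 source 0.0909
1 4 load 0.0000
2 8 source -0.0744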